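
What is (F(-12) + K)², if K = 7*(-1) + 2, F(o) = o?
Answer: 289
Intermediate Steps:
K = -5 (K = -7 + 2 = -5)
(F(-12) + K)² = (-12 - 5)² = (-17)² = 289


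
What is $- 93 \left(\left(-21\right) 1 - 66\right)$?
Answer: $8091$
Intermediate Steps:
$- 93 \left(\left(-21\right) 1 - 66\right) = - 93 \left(-21 - 66\right) = \left(-93\right) \left(-87\right) = 8091$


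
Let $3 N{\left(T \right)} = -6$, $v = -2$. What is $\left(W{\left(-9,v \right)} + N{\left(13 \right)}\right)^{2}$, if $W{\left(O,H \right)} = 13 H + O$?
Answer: $1369$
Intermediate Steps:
$N{\left(T \right)} = -2$ ($N{\left(T \right)} = \frac{1}{3} \left(-6\right) = -2$)
$W{\left(O,H \right)} = O + 13 H$
$\left(W{\left(-9,v \right)} + N{\left(13 \right)}\right)^{2} = \left(\left(-9 + 13 \left(-2\right)\right) - 2\right)^{2} = \left(\left(-9 - 26\right) - 2\right)^{2} = \left(-35 - 2\right)^{2} = \left(-37\right)^{2} = 1369$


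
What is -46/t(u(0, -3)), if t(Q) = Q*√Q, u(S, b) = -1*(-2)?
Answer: -23*√2/2 ≈ -16.263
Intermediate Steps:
u(S, b) = 2
t(Q) = Q^(3/2)
-46/t(u(0, -3)) = -46*√2/4 = -23*√2/2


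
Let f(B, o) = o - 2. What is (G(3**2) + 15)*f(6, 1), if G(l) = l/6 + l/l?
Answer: -35/2 ≈ -17.500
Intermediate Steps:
f(B, o) = -2 + o
G(l) = 1 + l/6 (G(l) = l*(1/6) + 1 = l/6 + 1 = 1 + l/6)
(G(3**2) + 15)*f(6, 1) = ((1 + (1/6)*3**2) + 15)*(-2 + 1) = ((1 + (1/6)*9) + 15)*(-1) = ((1 + 3/2) + 15)*(-1) = (5/2 + 15)*(-1) = (35/2)*(-1) = -35/2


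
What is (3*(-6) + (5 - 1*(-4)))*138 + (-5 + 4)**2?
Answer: -1241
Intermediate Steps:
(3*(-6) + (5 - 1*(-4)))*138 + (-5 + 4)**2 = (-18 + (5 + 4))*138 + (-1)**2 = (-18 + 9)*138 + 1 = -9*138 + 1 = -1242 + 1 = -1241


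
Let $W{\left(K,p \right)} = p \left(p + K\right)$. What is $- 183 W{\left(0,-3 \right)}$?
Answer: $-1647$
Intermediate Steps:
$W{\left(K,p \right)} = p \left(K + p\right)$
$- 183 W{\left(0,-3 \right)} = - 183 \left(- 3 \left(0 - 3\right)\right) = - 183 \left(\left(-3\right) \left(-3\right)\right) = \left(-183\right) 9 = -1647$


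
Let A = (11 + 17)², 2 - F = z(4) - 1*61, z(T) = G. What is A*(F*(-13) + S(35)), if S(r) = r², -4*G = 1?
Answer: 315756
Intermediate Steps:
G = -¼ (G = -¼*1 = -¼ ≈ -0.25000)
z(T) = -¼
F = 253/4 (F = 2 - (-¼ - 1*61) = 2 - (-¼ - 61) = 2 - 1*(-245/4) = 2 + 245/4 = 253/4 ≈ 63.250)
A = 784 (A = 28² = 784)
A*(F*(-13) + S(35)) = 784*((253/4)*(-13) + 35²) = 784*(-3289/4 + 1225) = 784*(1611/4) = 315756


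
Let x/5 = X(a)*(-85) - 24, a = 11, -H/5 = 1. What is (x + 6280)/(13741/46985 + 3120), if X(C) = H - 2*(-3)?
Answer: 269458975/146606941 ≈ 1.8380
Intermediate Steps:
H = -5 (H = -5*1 = -5)
X(C) = 1 (X(C) = -5 - 2*(-3) = -5 + 6 = 1)
x = -545 (x = 5*(1*(-85) - 24) = 5*(-85 - 24) = 5*(-109) = -545)
(x + 6280)/(13741/46985 + 3120) = (-545 + 6280)/(13741/46985 + 3120) = 5735/(13741*(1/46985) + 3120) = 5735/(13741/46985 + 3120) = 5735/(146606941/46985) = 5735*(46985/146606941) = 269458975/146606941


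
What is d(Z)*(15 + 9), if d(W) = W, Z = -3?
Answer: -72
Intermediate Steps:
d(Z)*(15 + 9) = -3*(15 + 9) = -3*24 = -72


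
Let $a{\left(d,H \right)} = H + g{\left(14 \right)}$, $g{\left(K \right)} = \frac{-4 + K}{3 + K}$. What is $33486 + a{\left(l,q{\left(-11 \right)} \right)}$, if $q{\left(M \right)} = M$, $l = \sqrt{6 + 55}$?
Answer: $\frac{569085}{17} \approx 33476.0$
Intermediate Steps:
$g{\left(K \right)} = \frac{-4 + K}{3 + K}$
$l = \sqrt{61} \approx 7.8102$
$a{\left(d,H \right)} = \frac{10}{17} + H$ ($a{\left(d,H \right)} = H + \frac{-4 + 14}{3 + 14} = H + \frac{1}{17} \cdot 10 = H + \frac{10}{17} = \frac{10}{17} + H$)
$33486 + a{\left(l,q{\left(-11 \right)} \right)} = 33486 + \left(\frac{10}{17} - 11\right) = 33486 - \frac{177}{17} = \frac{569085}{17}$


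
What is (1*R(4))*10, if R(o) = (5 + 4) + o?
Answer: 130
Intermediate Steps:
R(o) = 9 + o
(1*R(4))*10 = (1*(9 + 4))*10 = (1*13)*10 = 13*10 = 130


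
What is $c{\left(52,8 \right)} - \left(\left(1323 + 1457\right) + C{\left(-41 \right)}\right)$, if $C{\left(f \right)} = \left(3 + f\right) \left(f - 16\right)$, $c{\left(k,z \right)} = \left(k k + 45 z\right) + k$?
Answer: $-1830$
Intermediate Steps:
$c{\left(k,z \right)} = k + k^{2} + 45 z$ ($c{\left(k,z \right)} = \left(k^{2} + 45 z\right) + k = k + k^{2} + 45 z$)
$C{\left(f \right)} = \left(-16 + f\right) \left(3 + f\right)$ ($C{\left(f \right)} = \left(3 + f\right) \left(-16 + f\right) = \left(-16 + f\right) \left(3 + f\right)$)
$c{\left(52,8 \right)} - \left(\left(1323 + 1457\right) + C{\left(-41 \right)}\right) = \left(52 + 52^{2} + 45 \cdot 8\right) - \left(\left(1323 + 1457\right) - \left(-485 - 1681\right)\right) = \left(52 + 2704 + 360\right) - \left(2780 + \left(-48 + 1681 + 533\right)\right) = 3116 - \left(2780 + 2166\right) = 3116 - 4946 = -1830$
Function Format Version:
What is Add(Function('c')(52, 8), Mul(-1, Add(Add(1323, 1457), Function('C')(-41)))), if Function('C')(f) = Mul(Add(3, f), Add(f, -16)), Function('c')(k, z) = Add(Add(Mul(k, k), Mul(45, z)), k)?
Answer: -1830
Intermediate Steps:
Function('c')(k, z) = Add(k, Pow(k, 2), Mul(45, z)) (Function('c')(k, z) = Add(Add(Pow(k, 2), Mul(45, z)), k) = Add(k, Pow(k, 2), Mul(45, z)))
Function('C')(f) = Mul(Add(-16, f), Add(3, f)) (Function('C')(f) = Mul(Add(3, f), Add(-16, f)) = Mul(Add(-16, f), Add(3, f)))
Add(Function('c')(52, 8), Mul(-1, Add(Add(1323, 1457), Function('C')(-41)))) = Add(Add(52, Pow(52, 2), Mul(45, 8)), Mul(-1, Add(Add(1323, 1457), Add(-48, Pow(-41, 2), Mul(-13, -41))))) = Add(Add(52, 2704, 360), Mul(-1, Add(2780, Add(-48, 1681, 533)))) = Add(3116, Mul(-1, Add(2780, 2166))) = Add(3116, Mul(-1, 4946)) = Add(3116, -4946) = -1830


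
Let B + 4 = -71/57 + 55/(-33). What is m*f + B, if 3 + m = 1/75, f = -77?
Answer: 105954/475 ≈ 223.06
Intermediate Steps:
B = -394/57 (B = -4 + (-71/57 + 55/(-33)) = -4 + (-71*1/57 + 55*(-1/33)) = -4 + (-71/57 - 5/3) = -4 - 166/57 = -394/57 ≈ -6.9123)
m = -224/75 (m = -3 + 1/75 = -224/75 ≈ -2.9867)
m*f + B = -224/75*(-77) - 394/57 = 17248/75 - 394/57 = 105954/475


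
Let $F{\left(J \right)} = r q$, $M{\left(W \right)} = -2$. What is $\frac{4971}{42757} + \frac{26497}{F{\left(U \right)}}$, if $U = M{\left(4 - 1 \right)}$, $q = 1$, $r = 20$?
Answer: $\frac{1133031649}{855140} \approx 1325.0$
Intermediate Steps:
$U = -2$
$F{\left(J \right)} = 20$ ($F{\left(J \right)} = 20 \cdot 1 = 20$)
$\frac{4971}{42757} + \frac{26497}{F{\left(U \right)}} = \frac{4971}{42757} + \frac{26497}{20} = \frac{1133031649}{855140}$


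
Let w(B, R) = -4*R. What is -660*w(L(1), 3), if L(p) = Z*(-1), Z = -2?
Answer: 7920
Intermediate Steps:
L(p) = 2 (L(p) = -2*(-1) = 2)
-660*w(L(1), 3) = -(-2640)*3 = -660*(-12) = 7920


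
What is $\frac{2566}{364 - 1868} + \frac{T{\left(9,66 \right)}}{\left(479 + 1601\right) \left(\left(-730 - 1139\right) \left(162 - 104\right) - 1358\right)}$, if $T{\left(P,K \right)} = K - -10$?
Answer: $- \frac{4576718493}{2682534400} \approx -1.7061$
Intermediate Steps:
$T{\left(P,K \right)} = 10 + K$ ($T{\left(P,K \right)} = K + 10 = 10 + K$)
$\frac{2566}{364 - 1868} + \frac{T{\left(9,66 \right)}}{\left(479 + 1601\right) \left(\left(-730 - 1139\right) \left(162 - 104\right) - 1358\right)} = \frac{2566}{364 - 1868} + \frac{10 + 66}{\left(479 + 1601\right) \left(\left(-730 - 1139\right) \left(162 - 104\right) - 1358\right)} = \frac{2566}{-1504} + \frac{76}{2080 \left(\left(-1869\right) 58 - 1358\right)} = 2566 \left(- \frac{1}{1504}\right) + \frac{76}{2080 \left(-108402 - 1358\right)} = - \frac{1283}{752} + \frac{76}{2080 \left(-109760\right)} = - \frac{1283}{752} + \frac{76}{-228300800} = - \frac{1283}{752} + 76 \left(- \frac{1}{228300800}\right) = - \frac{1283}{752} - \frac{19}{57075200} = - \frac{4576718493}{2682534400}$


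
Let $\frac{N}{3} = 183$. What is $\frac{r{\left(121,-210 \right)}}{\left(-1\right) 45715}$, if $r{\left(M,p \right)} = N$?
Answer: $- \frac{549}{45715} \approx -0.012009$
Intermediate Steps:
$N = 549$ ($N = 3 \cdot 183 = 549$)
$r{\left(M,p \right)} = 549$
$\frac{r{\left(121,-210 \right)}}{\left(-1\right) 45715} = \frac{549}{\left(-1\right) 45715} = \frac{549}{-45715} = 549 \left(- \frac{1}{45715}\right) = - \frac{549}{45715}$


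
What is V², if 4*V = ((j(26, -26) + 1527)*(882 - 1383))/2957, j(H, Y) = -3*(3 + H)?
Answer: 32529729600/8743849 ≈ 3720.3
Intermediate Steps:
j(H, Y) = -9 - 3*H
V = -180360/2957 (V = ((((-9 - 3*26) + 1527)*(882 - 1383))/2957)/4 = ((((-9 - 78) + 1527)*(-501))*(1/2957))/4 = (((-87 + 1527)*(-501))*(1/2957))/4 = ((1440*(-501))*(1/2957))/4 = (-721440*1/2957)/4 = (¼)*(-721440/2957) = -180360/2957 ≈ -60.994)
V² = (-180360/2957)² = 32529729600/8743849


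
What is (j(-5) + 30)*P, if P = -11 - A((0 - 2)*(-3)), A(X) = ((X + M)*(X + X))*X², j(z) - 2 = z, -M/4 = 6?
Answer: 209655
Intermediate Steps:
M = -24 (M = -4*6 = -24)
j(z) = 2 + z
A(X) = 2*X³*(-24 + X) (A(X) = ((X - 24)*(X + X))*X² = ((-24 + X)*(2*X))*X² = (2*X*(-24 + X))*X² = 2*X³*(-24 + X))
P = 7765 (P = -11 - 2*((0 - 2)*(-3))³*(-24 + (0 - 2)*(-3)) = -11 - 2*(-2*(-3))³*(-24 - 2*(-3)) = -11 - 2*6³*(-24 + 6) = -11 - 2*216*(-18) = -11 - 1*(-7776) = -11 + 7776 = 7765)
(j(-5) + 30)*P = ((2 - 5) + 30)*7765 = (-3 + 30)*7765 = 27*7765 = 209655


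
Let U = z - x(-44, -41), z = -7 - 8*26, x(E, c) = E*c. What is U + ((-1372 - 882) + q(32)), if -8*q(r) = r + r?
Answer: -4281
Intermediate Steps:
q(r) = -r/4 (q(r) = -(r + r)/8 = -r/4)
z = -215 (z = -7 - 208 = -215)
U = -2019 (U = -215 - (-44)*(-41) = -215 - 1*1804 = -215 - 1804 = -2019)
U + ((-1372 - 882) + q(32)) = -2019 + ((-1372 - 882) - ¼*32) = -2019 + (-2254 - 8) = -2019 - 2262 = -4281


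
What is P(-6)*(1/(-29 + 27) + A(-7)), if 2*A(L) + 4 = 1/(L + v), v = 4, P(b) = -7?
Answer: 56/3 ≈ 18.667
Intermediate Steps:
A(L) = -2 + 1/(2*(4 + L)) (A(L) = -2 + 1/(2*(L + 4)) = -2 + 1/(2*(4 + L)))
P(-6)*(1/(-29 + 27) + A(-7)) = -7*(1/(-29 + 27) + (-15 - 4*(-7))/(2*(4 - 7))) = -7*(1/(-2) + (½)*(-15 + 28)/(-3)) = -7*(-½ + (½)*(-⅓)*13) = -7*(-½ - 13/6) = -7*(-8/3) = 56/3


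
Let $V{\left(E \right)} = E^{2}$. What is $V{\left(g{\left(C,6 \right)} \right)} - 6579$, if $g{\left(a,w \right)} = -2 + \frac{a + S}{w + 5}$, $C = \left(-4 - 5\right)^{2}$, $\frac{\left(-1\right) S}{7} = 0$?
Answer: $- \frac{792578}{121} \approx -6550.2$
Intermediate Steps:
$S = 0$ ($S = \left(-7\right) 0 = 0$)
$C = 81$ ($C = \left(-4 - 5\right)^{2} = \left(-9\right)^{2} = 81$)
$g{\left(a,w \right)} = -2 + \frac{a}{5 + w}$ ($g{\left(a,w \right)} = -2 + \frac{a + 0}{w + 5} = -2 + \frac{a}{5 + w}$)
$V{\left(g{\left(C,6 \right)} \right)} - 6579 = \left(\frac{-10 + 81 - 12}{5 + 6}\right)^{2} - 6579 = \left(\frac{-10 + 81 - 12}{11}\right)^{2} - 6579 = \left(\frac{1}{11} \cdot 59\right)^{2} - 6579 = \left(\frac{59}{11}\right)^{2} - 6579 = \frac{3481}{121} - 6579 = - \frac{792578}{121}$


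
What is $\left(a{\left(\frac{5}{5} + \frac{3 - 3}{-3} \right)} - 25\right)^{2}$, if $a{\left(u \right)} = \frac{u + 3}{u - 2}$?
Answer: $841$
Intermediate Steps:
$a{\left(u \right)} = \frac{3 + u}{-2 + u}$
$\left(a{\left(\frac{5}{5} + \frac{3 - 3}{-3} \right)} - 25\right)^{2} = \left(\frac{3 + \left(\frac{5}{5} + \frac{3 - 3}{-3}\right)}{-2 + \left(\frac{5}{5} + \frac{3 - 3}{-3}\right)} - 25\right)^{2} = \left(\frac{3 + \left(5 \cdot \frac{1}{5} + 0 \left(- \frac{1}{3}\right)\right)}{-2 + \left(5 \cdot \frac{1}{5} + 0 \left(- \frac{1}{3}\right)\right)} - 25\right)^{2} = \left(\frac{3 + \left(1 + 0\right)}{-2 + \left(1 + 0\right)} - 25\right)^{2} = \left(\frac{3 + 1}{-2 + 1} - 25\right)^{2} = \left(\frac{1}{-1} \cdot 4 - 25\right)^{2} = \left(\left(-1\right) 4 - 25\right)^{2} = \left(-4 - 25\right)^{2} = \left(-29\right)^{2} = 841$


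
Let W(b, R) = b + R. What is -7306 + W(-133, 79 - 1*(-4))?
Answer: -7356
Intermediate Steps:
W(b, R) = R + b
-7306 + W(-133, 79 - 1*(-4)) = -7306 + ((79 - 1*(-4)) - 133) = -7306 + ((79 + 4) - 133) = -7306 + (83 - 133) = -7306 - 50 = -7356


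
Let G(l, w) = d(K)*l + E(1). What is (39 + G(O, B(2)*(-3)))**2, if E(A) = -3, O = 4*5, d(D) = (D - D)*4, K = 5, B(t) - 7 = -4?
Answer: 1296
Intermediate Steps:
B(t) = 3 (B(t) = 7 - 4 = 3)
d(D) = 0 (d(D) = 0*4 = 0)
O = 20
G(l, w) = -3 (G(l, w) = 0*l - 3 = 0 - 3 = -3)
(39 + G(O, B(2)*(-3)))**2 = (39 - 3)**2 = 36**2 = 1296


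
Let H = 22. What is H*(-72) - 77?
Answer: -1661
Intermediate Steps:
H*(-72) - 77 = 22*(-72) - 77 = -1584 - 77 = -1661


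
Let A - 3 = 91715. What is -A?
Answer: -91718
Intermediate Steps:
A = 91718 (A = 3 + 91715 = 91718)
-A = -1*91718 = -91718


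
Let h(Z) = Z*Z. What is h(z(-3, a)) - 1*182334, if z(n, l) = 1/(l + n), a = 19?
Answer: -46677503/256 ≈ -1.8233e+5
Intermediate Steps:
h(Z) = Z²
h(z(-3, a)) - 1*182334 = (1/(19 - 3))² - 1*182334 = (1/16)² - 182334 = 1/256 - 182334 = -46677503/256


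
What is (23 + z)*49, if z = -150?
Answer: -6223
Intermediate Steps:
(23 + z)*49 = (23 - 150)*49 = -127*49 = -6223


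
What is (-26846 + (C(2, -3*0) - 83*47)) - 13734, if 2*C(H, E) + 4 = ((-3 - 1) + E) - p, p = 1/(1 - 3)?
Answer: -177939/4 ≈ -44485.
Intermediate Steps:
p = -½ (p = 1/(-2) = -½ ≈ -0.50000)
C(H, E) = -15/4 + E/2 (C(H, E) = -2 + (((-3 - 1) + E) - 1*(-½))/2 = -2 + ((-4 + E) + ½)/2 = -2 + (-7/2 + E)/2 = -2 + (-7/4 + E/2) = -15/4 + E/2)
(-26846 + (C(2, -3*0) - 83*47)) - 13734 = (-26846 + ((-15/4 + (-3*0)/2) - 83*47)) - 13734 = (-26846 + ((-15/4 + (½)*0) - 3901)) - 13734 = (-26846 + ((-15/4 + 0) - 3901)) - 13734 = (-26846 + (-15/4 - 3901)) - 13734 = (-26846 - 15619/4) - 13734 = -123003/4 - 13734 = -177939/4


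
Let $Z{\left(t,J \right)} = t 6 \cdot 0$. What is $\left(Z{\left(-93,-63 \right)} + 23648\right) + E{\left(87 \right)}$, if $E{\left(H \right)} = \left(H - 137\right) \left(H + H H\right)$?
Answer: $-359152$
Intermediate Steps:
$E{\left(H \right)} = \left(-137 + H\right) \left(H + H^{2}\right)$
$Z{\left(t,J \right)} = 0$ ($Z{\left(t,J \right)} = 6 t 0 = 0$)
$\left(Z{\left(-93,-63 \right)} + 23648\right) + E{\left(87 \right)} = \left(0 + 23648\right) + 87 \left(-137 + 87^{2} - 11832\right) = 23648 + 87 \left(-137 + 7569 - 11832\right) = 23648 + 87 \left(-4400\right) = 23648 - 382800 = -359152$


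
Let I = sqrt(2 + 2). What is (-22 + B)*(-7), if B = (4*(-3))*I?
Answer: 322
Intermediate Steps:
I = 2 (I = sqrt(4) = 2)
B = -24 (B = (4*(-3))*2 = -12*2 = -24)
(-22 + B)*(-7) = (-22 - 24)*(-7) = -46*(-7) = 322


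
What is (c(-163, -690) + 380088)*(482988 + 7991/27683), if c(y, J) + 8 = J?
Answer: 5072658577575050/27683 ≈ 1.8324e+11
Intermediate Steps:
c(y, J) = -8 + J
(c(-163, -690) + 380088)*(482988 + 7991/27683) = ((-8 - 690) + 380088)*(482988 + 7991/27683) = (-698 + 380088)*(482988 + 7991*(1/27683)) = 379390*(482988 + 7991/27683) = 379390*(13370564795/27683) = 5072658577575050/27683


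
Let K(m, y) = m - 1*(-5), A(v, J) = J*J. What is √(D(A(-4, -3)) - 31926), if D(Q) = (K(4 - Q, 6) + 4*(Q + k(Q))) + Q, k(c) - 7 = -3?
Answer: I*√31865 ≈ 178.51*I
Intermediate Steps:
k(c) = 4 (k(c) = 7 - 3 = 4)
A(v, J) = J²
K(m, y) = 5 + m (K(m, y) = m + 5 = 5 + m)
D(Q) = 25 + 4*Q (D(Q) = ((5 + (4 - Q)) + 4*(Q + 4)) + Q = ((9 - Q) + 4*(4 + Q)) + Q = ((9 - Q) + (16 + 4*Q)) + Q = (25 + 3*Q) + Q = 25 + 4*Q)
√(D(A(-4, -3)) - 31926) = √((25 + 4*(-3)²) - 31926) = √((25 + 4*9) - 31926) = √((25 + 36) - 31926) = √(61 - 31926) = √(-31865) = I*√31865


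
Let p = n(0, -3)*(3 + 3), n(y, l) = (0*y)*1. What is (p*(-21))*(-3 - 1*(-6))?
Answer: 0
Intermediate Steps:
n(y, l) = 0 (n(y, l) = 0*1 = 0)
p = 0 (p = 0*(3 + 3) = 0*6 = 0)
(p*(-21))*(-3 - 1*(-6)) = (0*(-21))*(-3 - 1*(-6)) = 0*(-3 + 6) = 0*3 = 0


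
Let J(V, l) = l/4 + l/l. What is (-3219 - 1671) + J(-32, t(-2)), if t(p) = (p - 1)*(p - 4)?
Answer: -9769/2 ≈ -4884.5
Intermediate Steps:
t(p) = (-1 + p)*(-4 + p)
J(V, l) = 1 + l/4 (J(V, l) = l*(¼) + 1 = l/4 + 1 = 1 + l/4)
(-3219 - 1671) + J(-32, t(-2)) = (-3219 - 1671) + (1 + (4 + (-2)² - 5*(-2))/4) = -4890 + (1 + (4 + 4 + 10)/4) = -4890 + (1 + (¼)*18) = -4890 + (1 + 9/2) = -4890 + 11/2 = -9769/2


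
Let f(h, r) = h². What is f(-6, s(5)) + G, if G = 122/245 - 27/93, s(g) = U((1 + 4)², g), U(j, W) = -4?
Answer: 274997/7595 ≈ 36.208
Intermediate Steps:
s(g) = -4
G = 1577/7595 (G = 122*(1/245) - 27*1/93 = 122/245 - 9/31 = 1577/7595 ≈ 0.20764)
f(-6, s(5)) + G = (-6)² + 1577/7595 = 36 + 1577/7595 = 274997/7595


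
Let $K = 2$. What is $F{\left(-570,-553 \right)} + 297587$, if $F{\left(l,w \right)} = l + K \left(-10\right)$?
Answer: $296997$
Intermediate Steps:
$F{\left(l,w \right)} = -20 + l$ ($F{\left(l,w \right)} = l + 2 \left(-10\right) = l - 20 = -20 + l$)
$F{\left(-570,-553 \right)} + 297587 = \left(-20 - 570\right) + 297587 = -590 + 297587 = 296997$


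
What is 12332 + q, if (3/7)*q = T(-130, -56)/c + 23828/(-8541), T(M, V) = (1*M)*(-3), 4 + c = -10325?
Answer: 1087346853410/88219989 ≈ 12325.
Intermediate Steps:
c = -10329 (c = -4 - 10325 = -10329)
T(M, V) = -3*M (T(M, V) = M*(-3) = -3*M)
q = -582050938/88219989 (q = 7*(-3*(-130)/(-10329) + 23828/(-8541))/3 = 7*(390*(-1/10329) + 23828*(-1/8541))/3 = 7*(-130/3443 - 23828/8541)/3 = (7/3)*(-83150134/29406663) = -582050938/88219989 ≈ -6.5977)
12332 + q = 12332 - 582050938/88219989 = 1087346853410/88219989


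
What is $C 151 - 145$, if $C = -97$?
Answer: $-14792$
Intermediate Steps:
$C 151 - 145 = \left(-97\right) 151 - 145 = -14647 - 145 = -14792$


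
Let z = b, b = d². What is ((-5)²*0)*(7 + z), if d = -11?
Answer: 0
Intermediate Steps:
b = 121 (b = (-11)² = 121)
z = 121
((-5)²*0)*(7 + z) = ((-5)²*0)*(7 + 121) = (25*0)*128 = 0*128 = 0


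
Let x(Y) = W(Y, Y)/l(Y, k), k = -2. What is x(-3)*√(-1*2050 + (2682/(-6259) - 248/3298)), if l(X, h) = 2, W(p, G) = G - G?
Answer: 0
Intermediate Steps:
W(p, G) = 0
x(Y) = 0 (x(Y) = 0/2 = 0*(½) = 0)
x(-3)*√(-1*2050 + (2682/(-6259) - 248/3298)) = 0*√(-1*2050 + (2682/(-6259) - 248/3298)) = 0*√(-2050 + (2682*(-1/6259) - 248*1/3298)) = 0*√(-2050 + (-2682/6259 - 124/1649)) = 0*√(-2050 - 5198734/10321091) = 0*√(-21163435284/10321091) = 0*(2*I*√54607435359693711/10321091) = 0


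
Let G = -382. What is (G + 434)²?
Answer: 2704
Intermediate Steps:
(G + 434)² = (-382 + 434)² = 52² = 2704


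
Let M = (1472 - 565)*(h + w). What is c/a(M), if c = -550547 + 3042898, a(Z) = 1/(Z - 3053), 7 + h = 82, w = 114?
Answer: 419637137870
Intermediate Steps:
h = 75 (h = -7 + 82 = 75)
M = 171423 (M = (1472 - 565)*(75 + 114) = 907*189 = 171423)
a(Z) = 1/(-3053 + Z)
c = 2492351
c/a(M) = 2492351/(1/(-3053 + 171423)) = 2492351/(1/168370) = 2492351*168370 = 419637137870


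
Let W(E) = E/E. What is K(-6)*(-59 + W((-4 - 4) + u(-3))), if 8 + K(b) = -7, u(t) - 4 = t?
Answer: 870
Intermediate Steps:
u(t) = 4 + t
K(b) = -15 (K(b) = -8 - 7 = -15)
W(E) = 1
K(-6)*(-59 + W((-4 - 4) + u(-3))) = -15*(-59 + 1) = -15*(-58) = 870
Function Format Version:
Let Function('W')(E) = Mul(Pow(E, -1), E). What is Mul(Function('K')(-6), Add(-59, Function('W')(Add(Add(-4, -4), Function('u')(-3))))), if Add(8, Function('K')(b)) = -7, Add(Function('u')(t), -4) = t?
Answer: 870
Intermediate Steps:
Function('u')(t) = Add(4, t)
Function('K')(b) = -15 (Function('K')(b) = Add(-8, -7) = -15)
Function('W')(E) = 1
Mul(Function('K')(-6), Add(-59, Function('W')(Add(Add(-4, -4), Function('u')(-3))))) = Mul(-15, Add(-59, 1)) = Mul(-15, -58) = 870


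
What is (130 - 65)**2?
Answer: 4225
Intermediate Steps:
(130 - 65)**2 = 65**2 = 4225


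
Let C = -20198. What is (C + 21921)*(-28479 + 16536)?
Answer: -20577789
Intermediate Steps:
(C + 21921)*(-28479 + 16536) = (-20198 + 21921)*(-28479 + 16536) = 1723*(-11943) = -20577789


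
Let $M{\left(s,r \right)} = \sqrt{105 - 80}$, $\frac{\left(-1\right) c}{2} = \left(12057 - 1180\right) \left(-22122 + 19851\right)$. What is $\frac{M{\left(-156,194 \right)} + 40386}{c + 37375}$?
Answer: $\frac{40391}{49440709} \approx 0.00081696$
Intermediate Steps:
$c = 49403334$ ($c = - 2 \left(12057 - 1180\right) \left(-22122 + 19851\right) = - 2 \cdot 10877 \left(-2271\right) = \left(-2\right) \left(-24701667\right) = 49403334$)
$M{\left(s,r \right)} = 5$ ($M{\left(s,r \right)} = \sqrt{25} = 5$)
$\frac{M{\left(-156,194 \right)} + 40386}{c + 37375} = \frac{5 + 40386}{49403334 + 37375} = \frac{40391}{49440709}$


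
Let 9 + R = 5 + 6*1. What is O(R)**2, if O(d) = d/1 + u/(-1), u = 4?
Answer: 4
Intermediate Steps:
R = 2 (R = -9 + (5 + 6*1) = -9 + (5 + 6) = -9 + 11 = 2)
O(d) = -4 + d (O(d) = d/1 + 4/(-1) = d*1 + 4*(-1) = d - 4 = -4 + d)
O(R)**2 = (-4 + 2)**2 = (-2)**2 = 4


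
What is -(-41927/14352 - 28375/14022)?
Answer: 165856399/33540624 ≈ 4.9449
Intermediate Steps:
-(-41927/14352 - 28375/14022) = -1*(-165856399/33540624) = 165856399/33540624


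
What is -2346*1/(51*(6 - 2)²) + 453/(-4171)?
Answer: -99557/33368 ≈ -2.9836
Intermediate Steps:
-2346*1/(51*(6 - 2)²) + 453/(-4171) = -2346/(4²*51) + 453*(-1/4171) = -2346/(16*51) - 453/4171 = -2346/816 - 453/4171 = -2346*1/816 - 453/4171 = -23/8 - 453/4171 = -99557/33368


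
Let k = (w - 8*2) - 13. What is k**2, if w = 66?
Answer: 1369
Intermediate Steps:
k = 37 (k = (66 - 8*2) - 13 = (66 - 16) - 13 = 50 - 13 = 37)
k**2 = 37**2 = 1369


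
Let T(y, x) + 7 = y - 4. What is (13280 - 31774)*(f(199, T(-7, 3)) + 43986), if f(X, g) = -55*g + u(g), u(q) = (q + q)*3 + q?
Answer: -829455900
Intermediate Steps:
T(y, x) = -11 + y (T(y, x) = -7 + (y - 4) = -7 + (-4 + y) = -11 + y)
u(q) = 7*q (u(q) = (2*q)*3 + q = 6*q + q = 7*q)
f(X, g) = -48*g (f(X, g) = -55*g + 7*g = -48*g)
(13280 - 31774)*(f(199, T(-7, 3)) + 43986) = (13280 - 31774)*(-48*(-11 - 7) + 43986) = -18494*(-48*(-18) + 43986) = -18494*(864 + 43986) = -18494*44850 = -829455900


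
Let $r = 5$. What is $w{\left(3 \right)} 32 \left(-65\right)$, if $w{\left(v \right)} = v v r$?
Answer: $-93600$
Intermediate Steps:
$w{\left(v \right)} = 5 v^{2}$ ($w{\left(v \right)} = v v 5 = v^{2} \cdot 5 = 5 v^{2}$)
$w{\left(3 \right)} 32 \left(-65\right) = 5 \cdot 3^{2} \cdot 32 \left(-65\right) = 5 \cdot 9 \cdot 32 \left(-65\right) = 45 \cdot 32 \left(-65\right) = 1440 \left(-65\right) = -93600$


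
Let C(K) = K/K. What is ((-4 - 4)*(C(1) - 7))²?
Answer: 2304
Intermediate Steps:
C(K) = 1
((-4 - 4)*(C(1) - 7))² = ((-4 - 4)*(1 - 7))² = (-8*(-6))² = 48² = 2304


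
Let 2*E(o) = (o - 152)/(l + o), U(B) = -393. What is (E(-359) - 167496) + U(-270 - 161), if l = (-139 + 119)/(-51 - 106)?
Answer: -2702665661/16098 ≈ -1.6789e+5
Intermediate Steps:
l = 20/157 (l = -20/(-157) = -20*(-1/157) = 20/157 ≈ 0.12739)
E(o) = (-152 + o)/(2*(20/157 + o)) (E(o) = ((o - 152)/(20/157 + o))/2 = ((-152 + o)/(20/157 + o))/2 = (-152 + o)/(2*(20/157 + o)))
(E(-359) - 167496) + U(-270 - 161) = (157*(-152 - 359)/(2*(20 + 157*(-359))) - 167496) - 393 = ((157/2)*(-511)/(20 - 56363) - 167496) - 393 = ((157/2)*(-511)/(-56343) - 167496) - 393 = ((157/2)*(-1/56343)*(-511) - 167496) - 393 = (11461/16098 - 167496) - 393 = -2696339147/16098 - 393 = -2702665661/16098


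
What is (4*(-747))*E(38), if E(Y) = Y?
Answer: -113544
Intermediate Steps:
(4*(-747))*E(38) = (4*(-747))*38 = -2988*38 = -113544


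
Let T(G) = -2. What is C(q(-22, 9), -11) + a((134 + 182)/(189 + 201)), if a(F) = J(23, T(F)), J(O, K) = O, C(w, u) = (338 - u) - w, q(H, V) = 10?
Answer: 362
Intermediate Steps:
C(w, u) = 338 - u - w
a(F) = 23
C(q(-22, 9), -11) + a((134 + 182)/(189 + 201)) = (338 - 1*(-11) - 1*10) + 23 = (338 + 11 - 10) + 23 = 339 + 23 = 362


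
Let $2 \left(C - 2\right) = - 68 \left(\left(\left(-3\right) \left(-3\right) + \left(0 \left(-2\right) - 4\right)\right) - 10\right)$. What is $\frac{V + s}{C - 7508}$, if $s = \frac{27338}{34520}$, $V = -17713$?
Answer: $\frac{305712711}{126619360} \approx 2.4144$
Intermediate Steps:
$C = 172$ ($C = 2 + \frac{\left(-68\right) \left(\left(\left(-3\right) \left(-3\right) + \left(0 \left(-2\right) - 4\right)\right) - 10\right)}{2} = 2 + \frac{\left(-68\right) \left(\left(9 + \left(0 - 4\right)\right) - 10\right)}{2} = 2 + \frac{\left(-68\right) \left(\left(9 - 4\right) - 10\right)}{2} = 2 + \frac{\left(-68\right) \left(5 - 10\right)}{2} = 2 + \frac{\left(-68\right) \left(-5\right)}{2} = 2 + \frac{1}{2} \cdot 340 = 2 + 170 = 172$)
$s = \frac{13669}{17260}$ ($s = 27338 \cdot \frac{1}{34520} = \frac{13669}{17260} \approx 0.79195$)
$\frac{V + s}{C - 7508} = \frac{-17713 + \frac{13669}{17260}}{172 - 7508} = - \frac{305712711}{17260 \left(-7336\right)} = \left(- \frac{305712711}{17260}\right) \left(- \frac{1}{7336}\right) = \frac{305712711}{126619360}$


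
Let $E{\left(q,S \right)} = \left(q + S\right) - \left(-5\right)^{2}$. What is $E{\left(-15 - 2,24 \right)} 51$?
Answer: $-918$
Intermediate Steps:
$E{\left(q,S \right)} = -25 + S + q$ ($E{\left(q,S \right)} = \left(S + q\right) - 25 = -25 + S + q$)
$E{\left(-15 - 2,24 \right)} 51 = \left(-25 + 24 - 17\right) 51 = \left(-18\right) 51 = -918$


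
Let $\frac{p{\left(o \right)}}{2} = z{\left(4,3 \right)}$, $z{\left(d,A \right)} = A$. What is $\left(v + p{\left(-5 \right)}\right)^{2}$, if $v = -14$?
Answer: $64$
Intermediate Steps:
$p{\left(o \right)} = 6$ ($p{\left(o \right)} = 2 \cdot 3 = 6$)
$\left(v + p{\left(-5 \right)}\right)^{2} = \left(-14 + 6\right)^{2} = \left(-8\right)^{2} = 64$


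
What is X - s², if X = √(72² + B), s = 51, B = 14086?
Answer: -2601 + √19270 ≈ -2462.2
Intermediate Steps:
X = √19270 (X = √(72² + 14086) = √(5184 + 14086) = √19270 ≈ 138.82)
X - s² = √19270 - 1*51² = √19270 - 1*2601 = √19270 - 2601 = -2601 + √19270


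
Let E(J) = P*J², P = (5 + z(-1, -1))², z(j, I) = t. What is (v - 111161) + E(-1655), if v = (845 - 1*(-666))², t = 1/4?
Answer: 1242661385/16 ≈ 7.7666e+7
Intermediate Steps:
t = ¼ (t = 1*(¼) = ¼ ≈ 0.25000)
z(j, I) = ¼
P = 441/16 (P = (5 + ¼)² = (21/4)² = 441/16 ≈ 27.563)
E(J) = 441*J²/16
v = 2283121 (v = (845 + 666)² = 1511² = 2283121)
(v - 111161) + E(-1655) = (2283121 - 111161) + (441/16)*(-1655)² = 2171960 + (441/16)*2739025 = 2171960 + 1207910025/16 = 1242661385/16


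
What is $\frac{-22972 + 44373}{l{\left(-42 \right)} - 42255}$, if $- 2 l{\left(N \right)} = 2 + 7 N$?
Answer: $- \frac{21401}{42109} \approx -0.50823$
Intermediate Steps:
$l{\left(N \right)} = -1 - \frac{7 N}{2}$ ($l{\left(N \right)} = - \frac{2 + 7 N}{2} = -1 - \frac{7 N}{2}$)
$\frac{-22972 + 44373}{l{\left(-42 \right)} - 42255} = \frac{-22972 + 44373}{\left(-1 - -147\right) - 42255} = \frac{21401}{\left(-1 + 147\right) - 42255} = \frac{21401}{146 - 42255} = \frac{21401}{-42109} = 21401 \left(- \frac{1}{42109}\right) = - \frac{21401}{42109}$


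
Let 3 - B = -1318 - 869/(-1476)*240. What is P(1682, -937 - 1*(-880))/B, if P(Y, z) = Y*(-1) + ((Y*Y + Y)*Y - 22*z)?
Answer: 585654077472/145103 ≈ 4.0361e+6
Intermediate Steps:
B = 145103/123 (B = 3 - (-1318 - 869/(-1476)*240) = 3 - (-1318 - 869*(-1/1476)*240) = 3 - (-1318 + (869/1476)*240) = 3 - (-1318 + 17380/123) = 3 - 1*(-144734/123) = 3 + 144734/123 = 145103/123 ≈ 1179.7)
P(Y, z) = -Y - 22*z + Y*(Y + Y²) (P(Y, z) = -Y + ((Y² + Y)*Y - 22*z) = -Y + ((Y + Y²)*Y - 22*z) = -Y + (Y*(Y + Y²) - 22*z) = -Y + (-22*z + Y*(Y + Y²)) = -Y - 22*z + Y*(Y + Y²))
P(1682, -937 - 1*(-880))/B = (1682² + 1682³ - 1*1682 - 22*(-937 - 1*(-880)))/(145103/123) = (2829124 + 4758586568 - 1682 - 22*(-937 + 880))*(123/145103) = (2829124 + 4758586568 - 1682 - 22*(-57))*(123/145103) = (2829124 + 4758586568 - 1682 + 1254)*(123/145103) = 4761415264*(123/145103) = 585654077472/145103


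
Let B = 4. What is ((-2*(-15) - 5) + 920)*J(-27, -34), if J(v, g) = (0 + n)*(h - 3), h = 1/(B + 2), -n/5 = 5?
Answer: 133875/2 ≈ 66938.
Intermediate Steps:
n = -25 (n = -5*5 = -25)
h = ⅙ (h = 1/(4 + 2) = 1/6 = ⅙ ≈ 0.16667)
J(v, g) = 425/6 (J(v, g) = (0 - 25)*(⅙ - 3) = -25*(-17/6) = 425/6)
((-2*(-15) - 5) + 920)*J(-27, -34) = ((-2*(-15) - 5) + 920)*(425/6) = ((30 - 5) + 920)*(425/6) = (25 + 920)*(425/6) = 945*(425/6) = 133875/2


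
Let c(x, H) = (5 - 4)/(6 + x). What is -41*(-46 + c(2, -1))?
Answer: 15047/8 ≈ 1880.9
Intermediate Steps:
c(x, H) = 1/(6 + x)
-41*(-46 + c(2, -1)) = -41*(-46 + 1/(6 + 2)) = -41*(-46 + 1/8) = -41*(-367/8) = 15047/8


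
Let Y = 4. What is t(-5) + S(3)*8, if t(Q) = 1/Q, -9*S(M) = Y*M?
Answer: -163/15 ≈ -10.867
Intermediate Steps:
S(M) = -4*M/9
t(-5) + S(3)*8 = 1/(-5) - 4/9*3*8 = -⅕ - 4/3*8 = -⅕ - 32/3 = -163/15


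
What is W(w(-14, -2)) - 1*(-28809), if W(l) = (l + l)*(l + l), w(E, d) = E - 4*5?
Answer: 33433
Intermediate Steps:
w(E, d) = -20 + E (w(E, d) = E - 20 = -20 + E)
W(l) = 4*l² (W(l) = (2*l)*(2*l) = 4*l²)
W(w(-14, -2)) - 1*(-28809) = 4*(-20 - 14)² - 1*(-28809) = 4*(-34)² + 28809 = 4*1156 + 28809 = 4624 + 28809 = 33433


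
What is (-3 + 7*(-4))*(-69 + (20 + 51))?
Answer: -62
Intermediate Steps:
(-3 + 7*(-4))*(-69 + (20 + 51)) = (-3 - 28)*(-69 + 71) = -31*2 = -62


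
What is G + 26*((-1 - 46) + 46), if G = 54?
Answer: 28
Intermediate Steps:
G + 26*((-1 - 46) + 46) = 54 + 26*((-1 - 46) + 46) = 54 + 26*(-47 + 46) = 54 + 26*(-1) = 54 - 26 = 28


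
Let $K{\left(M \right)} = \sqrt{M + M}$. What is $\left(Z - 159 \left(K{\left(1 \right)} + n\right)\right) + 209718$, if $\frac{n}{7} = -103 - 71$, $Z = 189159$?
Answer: $592539 - 159 \sqrt{2} \approx 5.9231 \cdot 10^{5}$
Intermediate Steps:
$K{\left(M \right)} = \sqrt{2} \sqrt{M}$ ($K{\left(M \right)} = \sqrt{2 M} = \sqrt{2} \sqrt{M}$)
$n = -1218$ ($n = 7 \left(-103 - 71\right) = 7 \left(-174\right) = -1218$)
$\left(Z - 159 \left(K{\left(1 \right)} + n\right)\right) + 209718 = \left(189159 - 159 \left(\sqrt{2} \sqrt{1} - 1218\right)\right) + 209718 = \left(189159 - 159 \left(\sqrt{2} \cdot 1 - 1218\right)\right) + 209718 = \left(189159 - 159 \left(\sqrt{2} - 1218\right)\right) + 209718 = \left(189159 - 159 \left(-1218 + \sqrt{2}\right)\right) + 209718 = \left(189159 + \left(193662 - 159 \sqrt{2}\right)\right) + 209718 = \left(382821 - 159 \sqrt{2}\right) + 209718 = 592539 - 159 \sqrt{2}$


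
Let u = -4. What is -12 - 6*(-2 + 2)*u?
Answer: -12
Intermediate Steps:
-12 - 6*(-2 + 2)*u = -12 - 6*(-2 + 2)*(-4) = -12 - 0*(-4) = -12 - 6*0 = -12 + 0 = -12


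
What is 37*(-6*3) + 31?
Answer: -635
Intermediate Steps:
37*(-6*3) + 31 = 37*(-18) + 31 = -666 + 31 = -635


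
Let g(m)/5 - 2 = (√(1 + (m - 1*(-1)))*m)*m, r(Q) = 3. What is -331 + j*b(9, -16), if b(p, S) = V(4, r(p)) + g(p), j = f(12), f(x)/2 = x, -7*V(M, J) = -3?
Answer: -565/7 + 9720*√11 ≈ 32157.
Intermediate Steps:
V(M, J) = 3/7 (V(M, J) = -⅐*(-3) = 3/7)
f(x) = 2*x
g(m) = 10 + 5*m²*√(2 + m) (g(m) = 10 + 5*((√(1 + (m - 1*(-1)))*m)*m) = 10 + 5*((√(1 + (m + 1))*m)*m) = 10 + 5*((√(1 + (1 + m))*m)*m) = 10 + 5*((√(2 + m)*m)*m) = 10 + 5*((m*√(2 + m))*m) = 10 + 5*(m²*√(2 + m)) = 10 + 5*m²*√(2 + m))
j = 24 (j = 2*12 = 24)
b(p, S) = 73/7 + 5*p²*√(2 + p) (b(p, S) = 3/7 + (10 + 5*p²*√(2 + p)) = 73/7 + 5*p²*√(2 + p))
-331 + j*b(9, -16) = -331 + 24*(73/7 + 5*9²*√(2 + 9)) = -331 + 24*(73/7 + 5*81*√11) = -331 + 24*(73/7 + 405*√11) = -331 + (1752/7 + 9720*√11) = -565/7 + 9720*√11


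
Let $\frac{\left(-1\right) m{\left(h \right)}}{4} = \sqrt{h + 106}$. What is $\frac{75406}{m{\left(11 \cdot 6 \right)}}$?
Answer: $- \frac{37703 \sqrt{43}}{172} \approx -1437.4$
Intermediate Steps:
$m{\left(h \right)} = - 4 \sqrt{106 + h}$ ($m{\left(h \right)} = - 4 \sqrt{h + 106} = - 4 \sqrt{106 + h}$)
$\frac{75406}{m{\left(11 \cdot 6 \right)}} = \frac{75406}{\left(-4\right) \sqrt{106 + 11 \cdot 6}} = \frac{75406}{\left(-4\right) \sqrt{106 + 66}} = \frac{75406}{\left(-4\right) \sqrt{172}} = \frac{75406}{\left(-4\right) 2 \sqrt{43}} = \frac{75406}{\left(-8\right) \sqrt{43}} = 75406 \left(- \frac{\sqrt{43}}{344}\right) = - \frac{37703 \sqrt{43}}{172}$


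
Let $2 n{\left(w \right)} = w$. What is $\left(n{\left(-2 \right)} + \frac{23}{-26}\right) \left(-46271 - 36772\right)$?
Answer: $\frac{4069107}{26} \approx 1.565 \cdot 10^{5}$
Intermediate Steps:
$n{\left(w \right)} = \frac{w}{2}$
$\left(n{\left(-2 \right)} + \frac{23}{-26}\right) \left(-46271 - 36772\right) = \left(\frac{1}{2} \left(-2\right) + \frac{23}{-26}\right) \left(-46271 - 36772\right) = \left(-1 + 23 \left(- \frac{1}{26}\right)\right) \left(-83043\right) = \left(-1 - \frac{23}{26}\right) \left(-83043\right) = \left(- \frac{49}{26}\right) \left(-83043\right) = \frac{4069107}{26}$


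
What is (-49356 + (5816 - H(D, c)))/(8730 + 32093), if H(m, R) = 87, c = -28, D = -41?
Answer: -43627/40823 ≈ -1.0687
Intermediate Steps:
(-49356 + (5816 - H(D, c)))/(8730 + 32093) = (-49356 + (5816 - 1*87))/(8730 + 32093) = (-49356 + (5816 - 87))/40823 = (-49356 + 5729)*(1/40823) = -43627*1/40823 = -43627/40823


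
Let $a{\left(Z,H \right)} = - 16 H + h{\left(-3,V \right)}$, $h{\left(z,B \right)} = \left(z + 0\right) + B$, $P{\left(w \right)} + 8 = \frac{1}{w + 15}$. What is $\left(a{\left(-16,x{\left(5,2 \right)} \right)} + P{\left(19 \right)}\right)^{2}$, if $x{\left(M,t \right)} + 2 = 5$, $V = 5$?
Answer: $\frac{3367225}{1156} \approx 2912.8$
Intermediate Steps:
$P{\left(w \right)} = -8 + \frac{1}{15 + w}$ ($P{\left(w \right)} = -8 + \frac{1}{w + 15} = -8 + \frac{1}{15 + w}$)
$h{\left(z,B \right)} = B + z$ ($h{\left(z,B \right)} = z + B = B + z$)
$x{\left(M,t \right)} = 3$ ($x{\left(M,t \right)} = -2 + 5 = 3$)
$a{\left(Z,H \right)} = 2 - 16 H$ ($a{\left(Z,H \right)} = - 16 H + \left(5 - 3\right) = - 16 H + 2 = 2 - 16 H$)
$\left(a{\left(-16,x{\left(5,2 \right)} \right)} + P{\left(19 \right)}\right)^{2} = \left(\left(2 - 48\right) + \frac{-119 - 152}{15 + 19}\right)^{2} = \left(\left(2 - 48\right) + \frac{-119 - 152}{34}\right)^{2} = \left(-46 + \frac{1}{34} \left(-271\right)\right)^{2} = \left(-46 - \frac{271}{34}\right)^{2} = \left(- \frac{1835}{34}\right)^{2} = \frac{3367225}{1156}$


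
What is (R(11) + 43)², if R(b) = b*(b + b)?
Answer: 81225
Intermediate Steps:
R(b) = 2*b² (R(b) = b*(2*b) = 2*b²)
(R(11) + 43)² = (2*11² + 43)² = (2*121 + 43)² = (242 + 43)² = 285² = 81225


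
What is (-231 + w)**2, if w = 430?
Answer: 39601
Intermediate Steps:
(-231 + w)**2 = (-231 + 430)**2 = 199**2 = 39601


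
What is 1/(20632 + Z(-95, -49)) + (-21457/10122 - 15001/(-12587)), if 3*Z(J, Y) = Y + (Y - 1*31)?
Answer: -270477576231/291461576294 ≈ -0.92800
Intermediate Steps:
Z(J, Y) = -31/3 + 2*Y/3 (Z(J, Y) = (Y + (Y - 1*31))/3 = (Y + (Y - 31))/3 = (Y + (-31 + Y))/3 = (-31 + 2*Y)/3 = -31/3 + 2*Y/3)
1/(20632 + Z(-95, -49)) + (-21457/10122 - 15001/(-12587)) = 1/(20632 + (-31/3 + (⅔)*(-49))) + (-21457/10122 - 15001/(-12587)) = 1/(20632 + (-31/3 - 98/3)) + (-21457*1/10122 - 15001*(-1/12587)) = 1/(20632 - 43) + (-21457/10122 + 15001/12587) = 1/20589 - 118239137/127405614 = -270477576231/291461576294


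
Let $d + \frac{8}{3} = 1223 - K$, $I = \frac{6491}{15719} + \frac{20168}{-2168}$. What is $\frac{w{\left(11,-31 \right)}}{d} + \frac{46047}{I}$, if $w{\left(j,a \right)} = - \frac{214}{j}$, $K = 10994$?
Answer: $- \frac{21088495005296699}{4071259143226} \approx -5179.8$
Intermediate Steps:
$I = - \frac{37868538}{4259849}$ ($I = 6491 \cdot \frac{1}{15719} + 20168 \left(- \frac{1}{2168}\right) = \frac{6491}{15719} - \frac{2521}{271} = - \frac{37868538}{4259849} \approx -8.8896$)
$d = - \frac{29321}{3}$ ($d = - \frac{8}{3} + \left(1223 - 10994\right) = - \frac{8}{3} - 9771 = - \frac{29321}{3} \approx -9773.7$)
$\frac{w{\left(11,-31 \right)}}{d} + \frac{46047}{I} = \frac{\left(-214\right) \frac{1}{11}}{- \frac{29321}{3}} + \frac{46047}{- \frac{37868538}{4259849}} = \left(-214\right) \frac{1}{11} \left(- \frac{3}{29321}\right) + 46047 \left(- \frac{4259849}{37868538}\right) = \left(- \frac{214}{11}\right) \left(- \frac{3}{29321}\right) - \frac{65384422301}{12622846} = \frac{642}{322531} - \frac{65384422301}{12622846} = - \frac{21088495005296699}{4071259143226}$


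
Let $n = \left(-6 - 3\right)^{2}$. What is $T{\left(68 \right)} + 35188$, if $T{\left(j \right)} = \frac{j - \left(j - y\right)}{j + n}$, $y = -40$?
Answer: $\frac{5242972}{149} \approx 35188.0$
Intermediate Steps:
$n = 81$ ($n = \left(-9\right)^{2} = 81$)
$T{\left(j \right)} = - \frac{40}{81 + j}$ ($T{\left(j \right)} = \frac{j - \left(40 + j\right)}{j + 81} = - \frac{40}{81 + j}$)
$T{\left(68 \right)} + 35188 = - \frac{40}{81 + 68} + 35188 = - \frac{40}{149} + 35188 = \frac{5242972}{149}$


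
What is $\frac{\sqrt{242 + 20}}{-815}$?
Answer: $- \frac{\sqrt{262}}{815} \approx -0.019861$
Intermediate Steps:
$\frac{\sqrt{242 + 20}}{-815} = \sqrt{262} \left(- \frac{1}{815}\right) = - \frac{\sqrt{262}}{815}$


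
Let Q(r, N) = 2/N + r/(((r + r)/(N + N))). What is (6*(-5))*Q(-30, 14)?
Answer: -2970/7 ≈ -424.29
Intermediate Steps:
Q(r, N) = N + 2/N (Q(r, N) = 2/N + r/(((2*r)/((2*N)))) = 2/N + r/(((2*r)*(1/(2*N)))) = 2/N + r/((r/N)) = 2/N + r*(N/r) = 2/N + N = N + 2/N)
(6*(-5))*Q(-30, 14) = (6*(-5))*(14 + 2/14) = -30*(14 + 2*(1/14)) = -30*(14 + ⅐) = -30*99/7 = -2970/7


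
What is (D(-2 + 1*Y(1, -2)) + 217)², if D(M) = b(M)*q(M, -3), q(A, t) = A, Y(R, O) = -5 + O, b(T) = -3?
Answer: 59536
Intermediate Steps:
D(M) = -3*M
(D(-2 + 1*Y(1, -2)) + 217)² = (-3*(-2 + 1*(-5 - 2)) + 217)² = (-3*(-2 + 1*(-7)) + 217)² = (-3*(-2 - 7) + 217)² = (-3*(-9) + 217)² = (27 + 217)² = 244² = 59536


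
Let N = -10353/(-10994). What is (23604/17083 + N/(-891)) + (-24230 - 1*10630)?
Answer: -16069454498881/460989414 ≈ -34859.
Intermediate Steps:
N = 10353/10994 (N = -10353*(-1/10994) = 10353/10994 ≈ 0.94170)
(23604/17083 + N/(-891)) + (-24230 - 1*10630) = (23604/17083 + (10353/10994)/(-891)) + (-24230 - 1*10630) = (23604*(1/17083) + (10353/10994)*(-1/891)) + (-24230 - 10630) = (23604/17083 - 3451/3265218) - 34860 = 636473159/460989414 - 34860 = -16069454498881/460989414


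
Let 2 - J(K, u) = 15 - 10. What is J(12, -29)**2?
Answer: 9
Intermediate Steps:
J(K, u) = -3 (J(K, u) = 2 - (15 - 10) = 2 - 1*5 = 2 - 5 = -3)
J(12, -29)**2 = (-3)**2 = 9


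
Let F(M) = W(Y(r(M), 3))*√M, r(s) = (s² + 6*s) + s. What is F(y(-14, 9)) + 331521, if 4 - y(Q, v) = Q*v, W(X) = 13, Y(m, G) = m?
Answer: 331521 + 13*√130 ≈ 3.3167e+5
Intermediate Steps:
r(s) = s² + 7*s
y(Q, v) = 4 - Q*v
F(M) = 13*√M
F(y(-14, 9)) + 331521 = 13*√(4 - 1*(-14)*9) + 331521 = 13*√(4 + 126) + 331521 = 13*√130 + 331521 = 331521 + 13*√130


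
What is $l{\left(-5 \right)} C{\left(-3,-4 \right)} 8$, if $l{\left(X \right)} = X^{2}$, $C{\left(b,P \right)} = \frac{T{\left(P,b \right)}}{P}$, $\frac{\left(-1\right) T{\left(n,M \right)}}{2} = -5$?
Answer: $-500$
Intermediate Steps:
$T{\left(n,M \right)} = 10$ ($T{\left(n,M \right)} = \left(-2\right) \left(-5\right) = 10$)
$C{\left(b,P \right)} = \frac{10}{P}$
$l{\left(-5 \right)} C{\left(-3,-4 \right)} 8 = \left(-5\right)^{2} \frac{10}{-4} \cdot 8 = 25 \cdot 10 \left(- \frac{1}{4}\right) 8 = 25 \left(- \frac{5}{2}\right) 8 = \left(- \frac{125}{2}\right) 8 = -500$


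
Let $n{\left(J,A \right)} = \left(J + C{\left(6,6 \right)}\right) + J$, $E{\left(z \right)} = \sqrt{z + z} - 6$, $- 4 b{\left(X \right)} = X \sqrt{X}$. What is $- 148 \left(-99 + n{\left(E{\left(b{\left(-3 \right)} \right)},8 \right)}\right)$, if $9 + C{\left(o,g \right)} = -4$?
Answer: $18352 - 148 \cdot 3^{\frac{3}{4}} \left(1 + i\right) \approx 18015.0 - 337.37 i$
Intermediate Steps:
$b{\left(X \right)} = - \frac{X^{\frac{3}{2}}}{4}$ ($b{\left(X \right)} = - \frac{X \sqrt{X}}{4} = - \frac{X^{\frac{3}{2}}}{4}$)
$C{\left(o,g \right)} = -13$ ($C{\left(o,g \right)} = -9 - 4 = -13$)
$E{\left(z \right)} = -6 + \sqrt{2} \sqrt{z}$ ($E{\left(z \right)} = \sqrt{2 z} - 6 = \sqrt{2} \sqrt{z} - 6 = -6 + \sqrt{2} \sqrt{z}$)
$n{\left(J,A \right)} = -13 + 2 J$ ($n{\left(J,A \right)} = \left(J - 13\right) + J = \left(-13 + J\right) + J = -13 + 2 J$)
$- 148 \left(-99 + n{\left(E{\left(b{\left(-3 \right)} \right)},8 \right)}\right) = - 148 \left(-99 - \left(13 - 2 \left(-6 + \sqrt{2} \sqrt{- \frac{\left(-3\right)^{\frac{3}{2}}}{4}}\right)\right)\right) = - 148 \left(-99 - \left(13 - 2 \left(-6 + \sqrt{2} \sqrt{- \frac{\left(-3\right) i \sqrt{3}}{4}}\right)\right)\right) = - 148 \left(-99 - \left(13 - 2 \left(-6 + \sqrt{2} \sqrt{\frac{3 i \sqrt{3}}{4}}\right)\right)\right) = - 148 \left(-99 - \left(13 - 2 \left(-6 + \sqrt{2} \frac{3^{\frac{3}{4}} \sqrt{i}}{2}\right)\right)\right) = - 148 \left(-99 - \left(13 - 2 \left(-6 + \frac{\sqrt{2} \cdot 3^{\frac{3}{4}} \sqrt{i}}{2}\right)\right)\right) = - 148 \left(-99 - \left(25 - \sqrt{2} \cdot 3^{\frac{3}{4}} \sqrt{i}\right)\right) = - 148 \left(-124 + \sqrt{2} \cdot 3^{\frac{3}{4}} \sqrt{i}\right) = 18352 - 148 \sqrt{2} \cdot 3^{\frac{3}{4}} \sqrt{i}$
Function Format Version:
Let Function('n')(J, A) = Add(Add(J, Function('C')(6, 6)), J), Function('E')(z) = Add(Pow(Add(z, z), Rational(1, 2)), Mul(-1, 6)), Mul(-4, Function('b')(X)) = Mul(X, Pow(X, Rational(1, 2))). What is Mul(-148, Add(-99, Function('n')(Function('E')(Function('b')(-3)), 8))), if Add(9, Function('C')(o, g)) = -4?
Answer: Add(18352, Mul(-148, Pow(3, Rational(3, 4)), Add(1, I))) ≈ Add(18015., Mul(-337.37, I))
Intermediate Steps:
Function('b')(X) = Mul(Rational(-1, 4), Pow(X, Rational(3, 2))) (Function('b')(X) = Mul(Rational(-1, 4), Mul(X, Pow(X, Rational(1, 2)))) = Mul(Rational(-1, 4), Pow(X, Rational(3, 2))))
Function('C')(o, g) = -13 (Function('C')(o, g) = Add(-9, -4) = -13)
Function('E')(z) = Add(-6, Mul(Pow(2, Rational(1, 2)), Pow(z, Rational(1, 2)))) (Function('E')(z) = Add(Pow(Mul(2, z), Rational(1, 2)), -6) = Add(Mul(Pow(2, Rational(1, 2)), Pow(z, Rational(1, 2))), -6) = Add(-6, Mul(Pow(2, Rational(1, 2)), Pow(z, Rational(1, 2)))))
Function('n')(J, A) = Add(-13, Mul(2, J)) (Function('n')(J, A) = Add(Add(J, -13), J) = Add(Add(-13, J), J) = Add(-13, Mul(2, J)))
Mul(-148, Add(-99, Function('n')(Function('E')(Function('b')(-3)), 8))) = Mul(-148, Add(-99, Add(-13, Mul(2, Add(-6, Mul(Pow(2, Rational(1, 2)), Pow(Mul(Rational(-1, 4), Pow(-3, Rational(3, 2))), Rational(1, 2)))))))) = Mul(-148, Add(-99, Add(-13, Mul(2, Add(-6, Mul(Pow(2, Rational(1, 2)), Pow(Mul(Rational(-1, 4), Mul(-3, I, Pow(3, Rational(1, 2)))), Rational(1, 2)))))))) = Mul(-148, Add(-99, Add(-13, Mul(2, Add(-6, Mul(Pow(2, Rational(1, 2)), Pow(Mul(Rational(3, 4), I, Pow(3, Rational(1, 2))), Rational(1, 2)))))))) = Mul(-148, Add(-99, Add(-13, Mul(2, Add(-6, Mul(Pow(2, Rational(1, 2)), Mul(Rational(1, 2), Pow(3, Rational(3, 4)), Pow(I, Rational(1, 2))))))))) = Mul(-148, Add(-99, Add(-13, Mul(2, Add(-6, Mul(Rational(1, 2), Pow(2, Rational(1, 2)), Pow(3, Rational(3, 4)), Pow(I, Rational(1, 2)))))))) = Mul(-148, Add(-99, Add(-13, Add(-12, Mul(Pow(2, Rational(1, 2)), Pow(3, Rational(3, 4)), Pow(I, Rational(1, 2))))))) = Mul(-148, Add(-99, Add(-25, Mul(Pow(2, Rational(1, 2)), Pow(3, Rational(3, 4)), Pow(I, Rational(1, 2)))))) = Mul(-148, Add(-124, Mul(Pow(2, Rational(1, 2)), Pow(3, Rational(3, 4)), Pow(I, Rational(1, 2))))) = Add(18352, Mul(-148, Pow(2, Rational(1, 2)), Pow(3, Rational(3, 4)), Pow(I, Rational(1, 2))))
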